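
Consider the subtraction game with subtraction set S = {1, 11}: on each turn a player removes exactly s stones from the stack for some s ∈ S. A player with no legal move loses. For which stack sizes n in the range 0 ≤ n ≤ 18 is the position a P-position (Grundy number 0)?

0, 2, 4, 6, 8, 10, 12, 14, 16, 18

G(0) = 0
G(1) = mex{0} = 1
G(2) = mex{1} = 0
G(3) = mex{0} = 1
G(4) = mex{1} = 0
G(5) = mex{0} = 1
G(6) = mex{1} = 0
G(7) = mex{0} = 1
G(8) = mex{1} = 0
G(9) = mex{0} = 1
G(10) = mex{1} = 0
G(11) = mex{0,0} = 1
G(12) = mex{1,1} = 0
G(13) = mex{0,0} = 1
G(14) = mex{1,1} = 0
G(15) = mex{0,0} = 1
G(16) = mex{1,1} = 0
G(17) = mex{0,0} = 1
G(18) = mex{1,1} = 0
P-positions are exactly the n with G(n) = 0.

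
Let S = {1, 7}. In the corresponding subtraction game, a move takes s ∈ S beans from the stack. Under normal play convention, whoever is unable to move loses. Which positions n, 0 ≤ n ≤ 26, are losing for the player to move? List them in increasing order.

0, 2, 4, 6, 8, 10, 12, 14, 16, 18, 20, 22, 24, 26

n :  0  1  2  3  4  5  6  7  8  9 10 11 12 13 14 15 16 17 18 19 20 21 22 23 24 25 26
G :  0  1  0  1  0  1  0  1  0  1  0  1  0  1  0  1  0  1  0  1  0  1  0  1  0  1  0
P-positions are exactly the n with G(n) = 0.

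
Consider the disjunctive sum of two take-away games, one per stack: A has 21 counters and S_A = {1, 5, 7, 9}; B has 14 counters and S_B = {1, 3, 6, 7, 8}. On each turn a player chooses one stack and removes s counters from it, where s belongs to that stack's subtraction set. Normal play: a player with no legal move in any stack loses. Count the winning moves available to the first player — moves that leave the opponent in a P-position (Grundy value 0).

Stack A, S = {1, 5, 7, 9}:
n :  0  1  2  3  4  5  6  7  8  9 10 11 12 13 14 15 16 17 18 19 20 21
G :  0  1  0  1  0  1  0  1  0  1  0  1  0  1  0  1  0  1  0  1  0  1
G_A(21) = 1.
Stack B, S = {1, 3, 6, 7, 8}:
G(0) = 0
G(1) = mex{0} = 1
G(2) = mex{1} = 0
G(3) = mex{0,0} = 1
G(4) = mex{1,1} = 0
G(5) = mex{0,0} = 1
G(6) = mex{1,1,0} = 2
G(7) = mex{2,0,1,0} = 3
G(8) = mex{3,1,0,1,0} = 2
G(9) = mex{2,2,1,0,1} = 3
G(10) = mex{3,3,0,1,0} = 2
G(11) = mex{2,2,1,0,1} = 3
G(12) = mex{3,3,2,1,0} = 4
G(13) = mex{4,2,3,2,1} = 0
G(14) = mex{0,3,2,3,2} = 1
G_B(14) = 1.
Combined Grundy value = 1 ⊕ 1 = 0.
A winning move leaves total XOR = 0, i.e. changes one component's Grundy value g to g ⊕ X where X is the current total.
Stack A: target g' = 1⊕0 = 1, but every legal move changes the Grundy value (mex property), so 0 moves.
Stack B: target g' = 1⊕0 = 1, but every legal move changes the Grundy value (mex property), so 0 moves.

0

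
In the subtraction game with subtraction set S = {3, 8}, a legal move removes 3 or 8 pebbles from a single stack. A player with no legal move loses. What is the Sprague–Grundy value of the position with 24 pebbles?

G(0) = 0
G(1) = mex{} = 0
G(2) = mex{} = 0
G(3) = mex{0} = 1
G(4) = mex{0} = 1
G(5) = mex{0} = 1
G(6) = mex{1} = 0
G(7) = mex{1} = 0
G(8) = mex{1,0} = 2
G(9) = mex{0,0} = 1
G(10) = mex{0,0} = 1
G(11) = mex{2,1} = 0
G(12) = mex{1,1} = 0
G(13) = mex{1,1} = 0
G(14) = mex{0,0} = 1
G(15) = mex{0,0} = 1
G(16) = mex{0,2} = 1
G(17) = mex{1,1} = 0
G(18) = mex{1,1} = 0
G(19) = mex{1,0} = 2
G(20) = mex{0,0} = 1
G(21) = mex{0,0} = 1
G(22) = mex{2,1} = 0
G(23) = mex{1,1} = 0
G(24) = mex{1,1} = 0

0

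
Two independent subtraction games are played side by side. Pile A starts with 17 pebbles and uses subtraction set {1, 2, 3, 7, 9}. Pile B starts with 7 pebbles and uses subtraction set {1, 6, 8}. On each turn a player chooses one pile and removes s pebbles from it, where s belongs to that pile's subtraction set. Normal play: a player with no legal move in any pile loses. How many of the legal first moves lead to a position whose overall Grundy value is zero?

3

Pile A, S = {1, 2, 3, 7, 9}:
n :  0  1  2  3  4  5  6  7  8  9 10 11 12 13 14 15 16 17
G :  0  1  2  3  0  1  2  3  0  1  2  3  0  1  2  3  0  1
G_A(17) = 1.
Pile B, S = {1, 6, 8}:
G(0) = 0
G(1) = mex{0} = 1
G(2) = mex{1} = 0
G(3) = mex{0} = 1
G(4) = mex{1} = 0
G(5) = mex{0} = 1
G(6) = mex{1,0} = 2
G(7) = mex{2,1} = 0
G_B(7) = 0.
Combined Grundy value = 1 ⊕ 0 = 1.
A winning move leaves total XOR = 0, i.e. changes one component's Grundy value g to g ⊕ X where X is the current total.
Pile A: need g' = 1⊕1 = 0. Options: 17−1→G=0, 17−2→G=3, 17−3→G=2, 17−7→G=2, 17−9→G=0. Hits: 2.
Pile B: need g' = 0⊕1 = 1. Options: 7−1→G=2, 7−6→G=1. Hits: 1.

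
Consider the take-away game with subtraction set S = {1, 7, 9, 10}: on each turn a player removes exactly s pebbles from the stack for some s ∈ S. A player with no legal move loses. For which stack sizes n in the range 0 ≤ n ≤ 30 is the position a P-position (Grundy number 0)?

n :  0  1  2  3  4  5  6  7  8  9 10 11 12 13 14 15 16 17 18 19 20 21 22 23 24 25 26 27 28 29 30
G :  0  1  0  1  0  1  0  1  0  1  2  3  2  3  2  3  2  3  2  0  1  0  1  0  1  0  1  0  1  2  3
P-positions are exactly the n with G(n) = 0.

0, 2, 4, 6, 8, 19, 21, 23, 25, 27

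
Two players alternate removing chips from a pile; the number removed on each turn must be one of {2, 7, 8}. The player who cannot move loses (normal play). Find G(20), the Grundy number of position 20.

0

G(0) = 0
G(1) = mex{} = 0
G(2) = mex{0} = 1
G(3) = mex{0} = 1
G(4) = mex{1} = 0
G(5) = mex{1} = 0
G(6) = mex{0} = 1
G(7) = mex{0,0} = 1
G(8) = mex{1,0,0} = 2
G(9) = mex{1,1,0} = 2
G(10) = mex{2,1,1} = 0
G(11) = mex{2,0,1} = 3
G(12) = mex{0,0,0} = 1
G(13) = mex{3,1,0} = 2
G(14) = mex{1,1,1} = 0
G(15) = mex{2,2,1} = 0
G(16) = mex{0,2,2} = 1
G(17) = mex{0,0,2} = 1
G(18) = mex{1,3,0} = 2
G(19) = mex{1,1,3} = 0
G(20) = mex{2,2,1} = 0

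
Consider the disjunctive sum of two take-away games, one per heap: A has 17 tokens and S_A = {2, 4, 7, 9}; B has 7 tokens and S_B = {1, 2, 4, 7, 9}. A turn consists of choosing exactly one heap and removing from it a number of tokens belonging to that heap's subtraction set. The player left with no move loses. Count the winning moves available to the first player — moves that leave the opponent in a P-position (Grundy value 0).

5

Heap A, S = {2, 4, 7, 9}:
n :  0  1  2  3  4  5  6  7  8  9 10 11 12 13 14 15 16 17
G :  0  0  1  1  2  2  0  3  1  4  2  0  0  1  1  2  2  0
G_A(17) = 0.
Heap B, S = {1, 2, 4, 7, 9}:
G(0) = 0
G(1) = mex{0} = 1
G(2) = mex{1,0} = 2
G(3) = mex{2,1} = 0
G(4) = mex{0,2,0} = 1
G(5) = mex{1,0,1} = 2
G(6) = mex{2,1,2} = 0
G(7) = mex{0,2,0,0} = 1
G_B(7) = 1.
Combined Grundy value = 0 ⊕ 1 = 1.
A winning move leaves total XOR = 0, i.e. changes one component's Grundy value g to g ⊕ X where X is the current total.
Heap A: need g' = 0⊕1 = 1. Options: 17−2→G=2, 17−4→G=1, 17−7→G=2, 17−9→G=1. Hits: 2.
Heap B: need g' = 1⊕1 = 0. Options: 7−1→G=0, 7−2→G=2, 7−4→G=0, 7−7→G=0. Hits: 3.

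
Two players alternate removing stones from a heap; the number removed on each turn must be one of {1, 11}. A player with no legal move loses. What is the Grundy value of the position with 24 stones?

G(0) = 0
G(1) = mex{0} = 1
G(2) = mex{1} = 0
G(3) = mex{0} = 1
G(4) = mex{1} = 0
G(5) = mex{0} = 1
G(6) = mex{1} = 0
G(7) = mex{0} = 1
G(8) = mex{1} = 0
G(9) = mex{0} = 1
G(10) = mex{1} = 0
G(11) = mex{0,0} = 1
G(12) = mex{1,1} = 0
G(13) = mex{0,0} = 1
G(14) = mex{1,1} = 0
G(15) = mex{0,0} = 1
G(16) = mex{1,1} = 0
G(17) = mex{0,0} = 1
G(18) = mex{1,1} = 0
G(19) = mex{0,0} = 1
G(20) = mex{1,1} = 0
G(21) = mex{0,0} = 1
G(22) = mex{1,1} = 0
G(23) = mex{0,0} = 1
G(24) = mex{1,1} = 0

0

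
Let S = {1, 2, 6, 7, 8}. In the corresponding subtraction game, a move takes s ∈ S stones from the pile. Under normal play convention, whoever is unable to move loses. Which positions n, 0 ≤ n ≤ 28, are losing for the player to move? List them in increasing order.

G(0) = 0
G(1) = mex{0} = 1
G(2) = mex{1,0} = 2
G(3) = mex{2,1} = 0
G(4) = mex{0,2} = 1
G(5) = mex{1,0} = 2
G(6) = mex{2,1,0} = 3
G(7) = mex{3,2,1,0} = 4
G(8) = mex{4,3,2,1,0} = 5
G(9) = mex{5,4,0,2,1} = 3
G(10) = mex{3,5,1,0,2} = 4
G(11) = mex{4,3,2,1,0} = 5
G(12) = mex{5,4,3,2,1} = 0
G(13) = mex{0,5,4,3,2} = 1
G(14) = mex{1,0,5,4,3} = 2
G(15) = mex{2,1,3,5,4} = 0
G(16) = mex{0,2,4,3,5} = 1
G(17) = mex{1,0,5,4,3} = 2
G(18) = mex{2,1,0,5,4} = 3
G(19) = mex{3,2,1,0,5} = 4
G(20) = mex{4,3,2,1,0} = 5
G(21) = mex{5,4,0,2,1} = 3
G(22) = mex{3,5,1,0,2} = 4
G(23) = mex{4,3,2,1,0} = 5
G(24) = mex{5,4,3,2,1} = 0
G(25) = mex{0,5,4,3,2} = 1
G(26) = mex{1,0,5,4,3} = 2
G(27) = mex{2,1,3,5,4} = 0
G(28) = mex{0,2,4,3,5} = 1
P-positions are exactly the n with G(n) = 0.

0, 3, 12, 15, 24, 27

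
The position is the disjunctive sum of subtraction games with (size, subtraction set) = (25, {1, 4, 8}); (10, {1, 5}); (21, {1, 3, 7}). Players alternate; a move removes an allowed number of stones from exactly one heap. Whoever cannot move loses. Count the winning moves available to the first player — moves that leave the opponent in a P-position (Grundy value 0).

0

Heap A, S = {1, 4, 8}:
G(0) = 0
G(1) = mex{0} = 1
G(2) = mex{1} = 0
G(3) = mex{0} = 1
G(4) = mex{1,0} = 2
G(5) = mex{2,1} = 0
G(6) = mex{0,0} = 1
G(7) = mex{1,1} = 0
G(8) = mex{0,2,0} = 1
G(9) = mex{1,0,1} = 2
G(10) = mex{2,1,0} = 3
G(11) = mex{3,0,1} = 2
G(12) = mex{2,1,2} = 0
G(13) = mex{0,2,0} = 1
G(14) = mex{1,3,1} = 0
G(15) = mex{0,2,0} = 1
G(16) = mex{1,0,1} = 2
G(17) = mex{2,1,2} = 0
G(18) = mex{0,0,3} = 1
G(19) = mex{1,1,2} = 0
G(20) = mex{0,2,0} = 1
G(21) = mex{1,0,1} = 2
G(22) = mex{2,1,0} = 3
G(23) = mex{3,0,1} = 2
G(24) = mex{2,1,2} = 0
G(25) = mex{0,2,0} = 1
G_A(25) = 1.
Heap B, S = {1, 5}:
n :  0  1  2  3  4  5  6  7  8  9 10
G :  0  1  0  1  0  1  0  1  0  1  0
G_B(10) = 0.
Heap C, S = {1, 3, 7}:
G(0) = 0
G(1) = mex{0} = 1
G(2) = mex{1} = 0
G(3) = mex{0,0} = 1
G(4) = mex{1,1} = 0
G(5) = mex{0,0} = 1
G(6) = mex{1,1} = 0
G(7) = mex{0,0,0} = 1
G(8) = mex{1,1,1} = 0
G(9) = mex{0,0,0} = 1
G(10) = mex{1,1,1} = 0
G(11) = mex{0,0,0} = 1
G(12) = mex{1,1,1} = 0
G(13) = mex{0,0,0} = 1
G(14) = mex{1,1,1} = 0
G(15) = mex{0,0,0} = 1
G(16) = mex{1,1,1} = 0
G(17) = mex{0,0,0} = 1
G(18) = mex{1,1,1} = 0
G(19) = mex{0,0,0} = 1
G(20) = mex{1,1,1} = 0
G(21) = mex{0,0,0} = 1
G_C(21) = 1.
Combined Grundy value = 1 ⊕ 0 ⊕ 1 = 0.
A winning move leaves total XOR = 0, i.e. changes one component's Grundy value g to g ⊕ X where X is the current total.
Heap A: target g' = 1⊕0 = 1, but every legal move changes the Grundy value (mex property), so 0 moves.
Heap B: target g' = 0⊕0 = 0, but every legal move changes the Grundy value (mex property), so 0 moves.
Heap C: target g' = 1⊕0 = 1, but every legal move changes the Grundy value (mex property), so 0 moves.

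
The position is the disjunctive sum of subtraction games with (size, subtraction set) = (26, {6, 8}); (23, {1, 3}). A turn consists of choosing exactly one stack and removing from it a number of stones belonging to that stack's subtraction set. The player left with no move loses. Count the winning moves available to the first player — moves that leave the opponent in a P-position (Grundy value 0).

Stack A, S = {6, 8}:
n :  0  1  2  3  4  5  6  7  8  9 10 11 12 13 14 15 16 17 18 19 20 21 22 23 24 25 26
G :  0  0  0  0  0  0  1  1  1  1  1  1  2  2  0  0  0  0  0  0  1  1  1  1  1  1  2
G_A(26) = 2.
Stack B, S = {1, 3}:
G(0) = 0
G(1) = mex{0} = 1
G(2) = mex{1} = 0
G(3) = mex{0,0} = 1
G(4) = mex{1,1} = 0
G(5) = mex{0,0} = 1
G(6) = mex{1,1} = 0
G(7) = mex{0,0} = 1
G(8) = mex{1,1} = 0
G(9) = mex{0,0} = 1
G(10) = mex{1,1} = 0
G(11) = mex{0,0} = 1
G(12) = mex{1,1} = 0
G(13) = mex{0,0} = 1
G(14) = mex{1,1} = 0
G(15) = mex{0,0} = 1
G(16) = mex{1,1} = 0
G(17) = mex{0,0} = 1
G(18) = mex{1,1} = 0
G(19) = mex{0,0} = 1
G(20) = mex{1,1} = 0
G(21) = mex{0,0} = 1
G(22) = mex{1,1} = 0
G(23) = mex{0,0} = 1
G_B(23) = 1.
Combined Grundy value = 2 ⊕ 1 = 3.
A winning move leaves total XOR = 0, i.e. changes one component's Grundy value g to g ⊕ X where X is the current total.
Stack A: need g' = 2⊕3 = 1. Options: 26−6→G=1, 26−8→G=0. Hits: 1.
Stack B: need g' = 1⊕3 = 2. Options: 23−1→G=0, 23−3→G=0. Hits: 0.

1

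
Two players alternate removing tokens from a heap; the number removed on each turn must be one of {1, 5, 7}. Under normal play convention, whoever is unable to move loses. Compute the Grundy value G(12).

G(0) = 0
G(1) = mex{0} = 1
G(2) = mex{1} = 0
G(3) = mex{0} = 1
G(4) = mex{1} = 0
G(5) = mex{0,0} = 1
G(6) = mex{1,1} = 0
G(7) = mex{0,0,0} = 1
G(8) = mex{1,1,1} = 0
G(9) = mex{0,0,0} = 1
G(10) = mex{1,1,1} = 0
G(11) = mex{0,0,0} = 1
G(12) = mex{1,1,1} = 0

0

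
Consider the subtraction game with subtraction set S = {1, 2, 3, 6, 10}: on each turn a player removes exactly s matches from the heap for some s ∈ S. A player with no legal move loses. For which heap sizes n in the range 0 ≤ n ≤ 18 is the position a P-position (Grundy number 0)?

0, 4, 8, 12, 16

n :  0  1  2  3  4  5  6  7  8  9 10 11 12 13 14 15 16 17 18
G :  0  1  2  3  0  1  2  3  0  1  2  3  0  1  2  3  0  1  2
P-positions are exactly the n with G(n) = 0.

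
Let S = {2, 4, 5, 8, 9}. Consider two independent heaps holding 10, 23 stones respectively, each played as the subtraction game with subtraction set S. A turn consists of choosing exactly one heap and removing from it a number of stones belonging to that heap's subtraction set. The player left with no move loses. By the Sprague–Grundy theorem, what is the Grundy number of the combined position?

All heaps use S = {2, 4, 5, 8, 9}:
G(0) = 0
G(1) = mex{} = 0
G(2) = mex{0} = 1
G(3) = mex{0} = 1
G(4) = mex{1,0} = 2
G(5) = mex{1,0,0} = 2
G(6) = mex{2,1,0} = 3
G(7) = mex{2,1,1} = 0
G(8) = mex{3,2,1,0} = 4
G(9) = mex{0,2,2,0,0} = 1
G(10) = mex{4,3,2,1,0} = 5
G(11) = mex{1,0,3,1,1} = 2
G(12) = mex{5,4,0,2,1} = 3
G(13) = mex{2,1,4,2,2} = 0
G(14) = mex{3,5,1,3,2} = 0
G(15) = mex{0,2,5,0,3} = 1
G(16) = mex{0,3,2,4,0} = 1
G(17) = mex{1,0,3,1,4} = 2
G(18) = mex{1,0,0,5,1} = 2
G(19) = mex{2,1,0,2,5} = 3
G(20) = mex{2,1,1,3,2} = 0
G(21) = mex{3,2,1,0,3} = 4
G(22) = mex{0,2,2,0,0} = 1
G(23) = mex{4,3,2,1,0} = 5
Heap A: G(10) = 5.
Heap B: G(23) = 5.
Combined Grundy value = 5 ⊕ 5 = 0.

0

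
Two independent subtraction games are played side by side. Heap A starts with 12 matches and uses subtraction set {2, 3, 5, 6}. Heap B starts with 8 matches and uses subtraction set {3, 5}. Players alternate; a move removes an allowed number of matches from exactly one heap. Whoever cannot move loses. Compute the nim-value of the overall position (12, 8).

Heap A, S = {2, 3, 5, 6}:
G(0) = 0
G(1) = mex{} = 0
G(2) = mex{0} = 1
G(3) = mex{0,0} = 1
G(4) = mex{1,0} = 2
G(5) = mex{1,1,0} = 2
G(6) = mex{2,1,0,0} = 3
G(7) = mex{2,2,1,0} = 3
G(8) = mex{3,2,1,1} = 0
G(9) = mex{3,3,2,1} = 0
G(10) = mex{0,3,2,2} = 1
G(11) = mex{0,0,3,2} = 1
G(12) = mex{1,0,3,3} = 2
G_A(12) = 2.
Heap B, S = {3, 5}:
n : 0 1 2 3 4 5 6 7 8
G : 0 0 0 1 1 1 2 2 0
G_B(8) = 0.
Combined Grundy value = 2 ⊕ 0 = 2.

2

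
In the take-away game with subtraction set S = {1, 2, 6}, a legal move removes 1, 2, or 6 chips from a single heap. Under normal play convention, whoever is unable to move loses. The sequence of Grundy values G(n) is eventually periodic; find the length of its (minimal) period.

G(0) = 0
G(1) = mex{0} = 1
G(2) = mex{1,0} = 2
G(3) = mex{2,1} = 0
G(4) = mex{0,2} = 1
G(5) = mex{1,0} = 2
G(6) = mex{2,1,0} = 3
G(7) = mex{3,2,1} = 0
G(8) = mex{0,3,2} = 1
G(9) = mex{1,0,0} = 2
G(10) = mex{2,1,1} = 0
G(11) = mex{0,2,2} = 1
G(12) = mex{1,0,3} = 2
G(13) = mex{2,1,0} = 3
G(14) = mex{3,2,1} = 0
G(15) = mex{0,3,2} = 1
G(n+7) = G(n) holds for n = 0,…,5 (a full window of length max(S) = 6), so the sequence is purely periodic with period 7.

7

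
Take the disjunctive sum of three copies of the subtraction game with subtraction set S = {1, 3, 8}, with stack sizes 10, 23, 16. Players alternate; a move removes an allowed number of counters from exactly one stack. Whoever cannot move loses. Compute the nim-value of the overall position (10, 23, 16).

2

All stacks use S = {1, 3, 8}:
G(0) = 0
G(1) = mex{0} = 1
G(2) = mex{1} = 0
G(3) = mex{0,0} = 1
G(4) = mex{1,1} = 0
G(5) = mex{0,0} = 1
G(6) = mex{1,1} = 0
G(7) = mex{0,0} = 1
G(8) = mex{1,1,0} = 2
G(9) = mex{2,0,1} = 3
G(10) = mex{3,1,0} = 2
G(11) = mex{2,2,1} = 0
G(12) = mex{0,3,0} = 1
G(13) = mex{1,2,1} = 0
G(14) = mex{0,0,0} = 1
G(15) = mex{1,1,1} = 0
G(16) = mex{0,0,2} = 1
G(17) = mex{1,1,3} = 0
G(18) = mex{0,0,2} = 1
G(19) = mex{1,1,0} = 2
G(20) = mex{2,0,1} = 3
G(21) = mex{3,1,0} = 2
G(22) = mex{2,2,1} = 0
G(23) = mex{0,3,0} = 1
Stack A: G(10) = 2.
Stack B: G(23) = 1.
Stack C: G(16) = 1.
Combined Grundy value = 2 ⊕ 1 ⊕ 1 = 2.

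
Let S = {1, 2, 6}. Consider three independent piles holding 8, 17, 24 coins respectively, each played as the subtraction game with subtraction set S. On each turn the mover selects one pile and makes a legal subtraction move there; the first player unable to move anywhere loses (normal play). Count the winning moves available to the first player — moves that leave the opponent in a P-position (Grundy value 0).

All piles use S = {1, 2, 6}:
n :  0  1  2  3  4  5  6  7  8  9 10 11 12 13 14 15 16 17 18 19 20 21 22 23 24
G :  0  1  2  0  1  2  3  0  1  2  0  1  2  3  0  1  2  0  1  2  3  0  1  2  0
Pile A: G(8) = 1.
Pile B: G(17) = 0.
Pile C: G(24) = 0.
Combined Grundy value = 1 ⊕ 0 ⊕ 0 = 1.
A winning move leaves total XOR = 0, i.e. changes one component's Grundy value g to g ⊕ X where X is the current total.
Pile A: need g' = 1⊕1 = 0. Options: 8−1→G=0, 8−2→G=3, 8−6→G=2. Hits: 1.
Pile B: need g' = 0⊕1 = 1. Options: 17−1→G=2, 17−2→G=1, 17−6→G=1. Hits: 2.
Pile C: need g' = 0⊕1 = 1. Options: 24−1→G=2, 24−2→G=1, 24−6→G=1. Hits: 2.

5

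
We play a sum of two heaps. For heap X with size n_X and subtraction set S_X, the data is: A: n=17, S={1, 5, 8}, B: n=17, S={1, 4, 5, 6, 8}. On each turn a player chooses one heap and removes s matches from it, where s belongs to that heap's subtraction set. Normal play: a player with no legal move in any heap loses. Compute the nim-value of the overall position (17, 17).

Heap A, S = {1, 5, 8}:
G(0) = 0
G(1) = mex{0} = 1
G(2) = mex{1} = 0
G(3) = mex{0} = 1
G(4) = mex{1} = 0
G(5) = mex{0,0} = 1
G(6) = mex{1,1} = 0
G(7) = mex{0,0} = 1
G(8) = mex{1,1,0} = 2
G(9) = mex{2,0,1} = 3
G(10) = mex{3,1,0} = 2
G(11) = mex{2,0,1} = 3
G(12) = mex{3,1,0} = 2
G(13) = mex{2,2,1} = 0
G(14) = mex{0,3,0} = 1
G(15) = mex{1,2,1} = 0
G(16) = mex{0,3,2} = 1
G(17) = mex{1,2,3} = 0
G_A(17) = 0.
Heap B, S = {1, 4, 5, 6, 8}:
n :  0  1  2  3  4  5  6  7  8  9 10 11 12 13 14 15 16 17
G :  0  1  0  1  2  3  2  3  4  0  1  0  1  2  3  2  3  4
G_B(17) = 4.
Combined Grundy value = 0 ⊕ 4 = 4.

4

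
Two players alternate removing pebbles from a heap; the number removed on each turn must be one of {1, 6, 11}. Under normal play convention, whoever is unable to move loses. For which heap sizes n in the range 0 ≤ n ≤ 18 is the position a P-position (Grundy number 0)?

0, 2, 4, 7, 9, 12, 14, 16

G(0) = 0
G(1) = mex{0} = 1
G(2) = mex{1} = 0
G(3) = mex{0} = 1
G(4) = mex{1} = 0
G(5) = mex{0} = 1
G(6) = mex{1,0} = 2
G(7) = mex{2,1} = 0
G(8) = mex{0,0} = 1
G(9) = mex{1,1} = 0
G(10) = mex{0,0} = 1
G(11) = mex{1,1,0} = 2
G(12) = mex{2,2,1} = 0
G(13) = mex{0,0,0} = 1
G(14) = mex{1,1,1} = 0
G(15) = mex{0,0,0} = 1
G(16) = mex{1,1,1} = 0
G(17) = mex{0,2,2} = 1
G(18) = mex{1,0,0} = 2
P-positions are exactly the n with G(n) = 0.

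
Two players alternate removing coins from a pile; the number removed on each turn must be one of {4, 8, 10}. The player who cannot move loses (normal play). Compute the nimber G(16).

0

n :  0  1  2  3  4  5  6  7  8  9 10 11 12 13 14 15 16
G :  0  0  0  0  1  1  1  1  2  2  2  2  3  3  0  0  0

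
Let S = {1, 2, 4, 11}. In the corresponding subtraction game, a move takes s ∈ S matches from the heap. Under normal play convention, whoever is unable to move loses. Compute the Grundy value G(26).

2

G(0) = 0
G(1) = mex{0} = 1
G(2) = mex{1,0} = 2
G(3) = mex{2,1} = 0
G(4) = mex{0,2,0} = 1
G(5) = mex{1,0,1} = 2
G(6) = mex{2,1,2} = 0
G(7) = mex{0,2,0} = 1
G(8) = mex{1,0,1} = 2
G(9) = mex{2,1,2} = 0
G(10) = mex{0,2,0} = 1
G(11) = mex{1,0,1,0} = 2
G(12) = mex{2,1,2,1} = 0
G(13) = mex{0,2,0,2} = 1
G(14) = mex{1,0,1,0} = 2
G(15) = mex{2,1,2,1} = 0
G(16) = mex{0,2,0,2} = 1
G(17) = mex{1,0,1,0} = 2
G(18) = mex{2,1,2,1} = 0
G(19) = mex{0,2,0,2} = 1
G(20) = mex{1,0,1,0} = 2
G(21) = mex{2,1,2,1} = 0
G(22) = mex{0,2,0,2} = 1
G(23) = mex{1,0,1,0} = 2
G(24) = mex{2,1,2,1} = 0
G(25) = mex{0,2,0,2} = 1
G(26) = mex{1,0,1,0} = 2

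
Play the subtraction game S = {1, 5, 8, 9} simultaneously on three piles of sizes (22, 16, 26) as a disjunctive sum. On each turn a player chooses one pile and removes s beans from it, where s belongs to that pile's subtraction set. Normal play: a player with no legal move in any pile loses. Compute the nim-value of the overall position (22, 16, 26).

2

All piles use S = {1, 5, 8, 9}:
n :  0  1  2  3  4  5  6  7  8  9 10 11 12 13 14 15 16 17 18 19 20 21 22 23 24 25 26
G :  0  1  0  1  0  1  0  1  2  3  2  3  2  3  2  3  0  1  0  1  0  1  0  1  2  3  2
Pile A: G(22) = 0.
Pile B: G(16) = 0.
Pile C: G(26) = 2.
Combined Grundy value = 0 ⊕ 0 ⊕ 2 = 2.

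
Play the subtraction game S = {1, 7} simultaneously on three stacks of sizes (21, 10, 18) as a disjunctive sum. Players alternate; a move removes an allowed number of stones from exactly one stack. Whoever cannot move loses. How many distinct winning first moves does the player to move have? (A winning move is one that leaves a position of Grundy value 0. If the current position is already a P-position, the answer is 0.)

6

All stacks use S = {1, 7}:
G(0) = 0
G(1) = mex{0} = 1
G(2) = mex{1} = 0
G(3) = mex{0} = 1
G(4) = mex{1} = 0
G(5) = mex{0} = 1
G(6) = mex{1} = 0
G(7) = mex{0,0} = 1
G(8) = mex{1,1} = 0
G(9) = mex{0,0} = 1
G(10) = mex{1,1} = 0
G(11) = mex{0,0} = 1
G(12) = mex{1,1} = 0
G(13) = mex{0,0} = 1
G(14) = mex{1,1} = 0
G(15) = mex{0,0} = 1
G(16) = mex{1,1} = 0
G(17) = mex{0,0} = 1
G(18) = mex{1,1} = 0
G(19) = mex{0,0} = 1
G(20) = mex{1,1} = 0
G(21) = mex{0,0} = 1
Stack A: G(21) = 1.
Stack B: G(10) = 0.
Stack C: G(18) = 0.
Combined Grundy value = 1 ⊕ 0 ⊕ 0 = 1.
A winning move leaves total XOR = 0, i.e. changes one component's Grundy value g to g ⊕ X where X is the current total.
Stack A: need g' = 1⊕1 = 0. Options: 21−1→G=0, 21−7→G=0. Hits: 2.
Stack B: need g' = 0⊕1 = 1. Options: 10−1→G=1, 10−7→G=1. Hits: 2.
Stack C: need g' = 0⊕1 = 1. Options: 18−1→G=1, 18−7→G=1. Hits: 2.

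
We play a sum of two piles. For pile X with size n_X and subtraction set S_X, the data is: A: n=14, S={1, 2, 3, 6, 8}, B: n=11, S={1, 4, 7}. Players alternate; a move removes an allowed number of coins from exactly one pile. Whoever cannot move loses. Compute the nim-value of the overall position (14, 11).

Pile A, S = {1, 2, 3, 6, 8}:
n :  0  1  2  3  4  5  6  7  8  9 10 11 12 13 14
G :  0  1  2  3  0  1  2  3  4  0  1  2  3  0  1
G_A(14) = 1.
Pile B, S = {1, 4, 7}:
G(0) = 0
G(1) = mex{0} = 1
G(2) = mex{1} = 0
G(3) = mex{0} = 1
G(4) = mex{1,0} = 2
G(5) = mex{2,1} = 0
G(6) = mex{0,0} = 1
G(7) = mex{1,1,0} = 2
G(8) = mex{2,2,1} = 0
G(9) = mex{0,0,0} = 1
G(10) = mex{1,1,1} = 0
G(11) = mex{0,2,2} = 1
G_B(11) = 1.
Combined Grundy value = 1 ⊕ 1 = 0.

0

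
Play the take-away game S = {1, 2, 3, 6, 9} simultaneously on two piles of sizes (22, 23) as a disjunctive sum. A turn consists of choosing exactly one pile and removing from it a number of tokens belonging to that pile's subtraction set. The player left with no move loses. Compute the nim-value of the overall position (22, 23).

All piles use S = {1, 2, 3, 6, 9}:
G(0) = 0
G(1) = mex{0} = 1
G(2) = mex{1,0} = 2
G(3) = mex{2,1,0} = 3
G(4) = mex{3,2,1} = 0
G(5) = mex{0,3,2} = 1
G(6) = mex{1,0,3,0} = 2
G(7) = mex{2,1,0,1} = 3
G(8) = mex{3,2,1,2} = 0
G(9) = mex{0,3,2,3,0} = 1
G(10) = mex{1,0,3,0,1} = 2
G(11) = mex{2,1,0,1,2} = 3
G(12) = mex{3,2,1,2,3} = 0
G(13) = mex{0,3,2,3,0} = 1
G(14) = mex{1,0,3,0,1} = 2
G(15) = mex{2,1,0,1,2} = 3
G(16) = mex{3,2,1,2,3} = 0
G(17) = mex{0,3,2,3,0} = 1
G(18) = mex{1,0,3,0,1} = 2
G(19) = mex{2,1,0,1,2} = 3
G(20) = mex{3,2,1,2,3} = 0
G(21) = mex{0,3,2,3,0} = 1
G(22) = mex{1,0,3,0,1} = 2
G(23) = mex{2,1,0,1,2} = 3
Pile A: G(22) = 2.
Pile B: G(23) = 3.
Combined Grundy value = 2 ⊕ 3 = 1.

1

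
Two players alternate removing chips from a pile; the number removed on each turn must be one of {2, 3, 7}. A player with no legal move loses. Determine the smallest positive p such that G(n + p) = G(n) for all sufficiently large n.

n :  0  1  2  3  4  5  6  7  8  9 10 11 12 13 14
G :  0  0  1  1  2  0  0  1  1  2  0  0  1  1  2
G(n+5) = G(n) holds for n = 0,…,6 (a full window of length max(S) = 7), so the sequence is purely periodic with period 5.

5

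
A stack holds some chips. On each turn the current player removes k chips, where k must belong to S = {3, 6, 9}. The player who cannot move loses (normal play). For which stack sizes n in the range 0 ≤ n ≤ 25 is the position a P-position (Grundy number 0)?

0, 1, 2, 12, 13, 14, 24, 25

G(0) = 0
G(1) = mex{} = 0
G(2) = mex{} = 0
G(3) = mex{0} = 1
G(4) = mex{0} = 1
G(5) = mex{0} = 1
G(6) = mex{1,0} = 2
G(7) = mex{1,0} = 2
G(8) = mex{1,0} = 2
G(9) = mex{2,1,0} = 3
G(10) = mex{2,1,0} = 3
G(11) = mex{2,1,0} = 3
G(12) = mex{3,2,1} = 0
G(13) = mex{3,2,1} = 0
G(14) = mex{3,2,1} = 0
G(15) = mex{0,3,2} = 1
G(16) = mex{0,3,2} = 1
G(17) = mex{0,3,2} = 1
G(18) = mex{1,0,3} = 2
G(19) = mex{1,0,3} = 2
G(20) = mex{1,0,3} = 2
G(21) = mex{2,1,0} = 3
G(22) = mex{2,1,0} = 3
G(23) = mex{2,1,0} = 3
G(24) = mex{3,2,1} = 0
G(25) = mex{3,2,1} = 0
P-positions are exactly the n with G(n) = 0.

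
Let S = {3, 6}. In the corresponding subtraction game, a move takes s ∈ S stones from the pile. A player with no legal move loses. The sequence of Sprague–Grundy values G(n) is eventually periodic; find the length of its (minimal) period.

n :  0  1  2  3  4  5  6  7  8  9 10 11 12 13 14 15 16 17 18 19
G :  0  0  0  1  1  1  2  2  2  0  0  0  1  1  1  2  2  2  0  0
G(n+9) = G(n) holds for n = 0,…,5 (a full window of length max(S) = 6), so the sequence is purely periodic with period 9.

9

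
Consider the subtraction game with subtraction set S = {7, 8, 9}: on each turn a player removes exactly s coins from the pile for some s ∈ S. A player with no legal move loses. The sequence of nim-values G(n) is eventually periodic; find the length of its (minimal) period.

16

G(0) = 0
G(1) = mex{} = 0
G(2) = mex{} = 0
G(3) = mex{} = 0
G(4) = mex{} = 0
G(5) = mex{} = 0
G(6) = mex{} = 0
G(7) = mex{0} = 1
G(8) = mex{0,0} = 1
G(9) = mex{0,0,0} = 1
G(10) = mex{0,0,0} = 1
G(11) = mex{0,0,0} = 1
G(12) = mex{0,0,0} = 1
G(13) = mex{0,0,0} = 1
G(14) = mex{1,0,0} = 2
G(15) = mex{1,1,0} = 2
G(16) = mex{1,1,1} = 0
G(17) = mex{1,1,1} = 0
G(18) = mex{1,1,1} = 0
G(19) = mex{1,1,1} = 0
G(20) = mex{1,1,1} = 0
G(21) = mex{2,1,1} = 0
G(22) = mex{2,2,1} = 0
G(23) = mex{0,2,2} = 1
G(24) = mex{0,0,2} = 1
G(25) = mex{0,0,0} = 1
G(26) = mex{0,0,0} = 1
G(27) = mex{0,0,0} = 1
G(28) = mex{0,0,0} = 1
G(29) = mex{0,0,0} = 1
G(30) = mex{1,0,0} = 2
G(31) = mex{1,1,0} = 2
G(32) = mex{1,1,1} = 0
G(33) = mex{1,1,1} = 0
G(n+16) = G(n) holds for n = 0,…,8 (a full window of length max(S) = 9), so the sequence is purely periodic with period 16.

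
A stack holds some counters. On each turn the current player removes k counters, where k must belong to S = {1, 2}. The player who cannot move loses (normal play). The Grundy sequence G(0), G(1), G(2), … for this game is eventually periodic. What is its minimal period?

n :  0  1  2  3  4  5  6  7  8  9 10 11 12 13 14
G :  0  1  2  0  1  2  0  1  2  0  1  2  0  1  2
G(n+3) = G(n) holds for n = 0,…,1 (a full window of length max(S) = 2), so the sequence is purely periodic with period 3.

3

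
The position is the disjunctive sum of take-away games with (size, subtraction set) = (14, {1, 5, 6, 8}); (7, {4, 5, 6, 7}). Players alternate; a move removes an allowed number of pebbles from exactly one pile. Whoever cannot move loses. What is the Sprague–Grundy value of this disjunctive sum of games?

0

Pile A, S = {1, 5, 6, 8}:
G(0) = 0
G(1) = mex{0} = 1
G(2) = mex{1} = 0
G(3) = mex{0} = 1
G(4) = mex{1} = 0
G(5) = mex{0,0} = 1
G(6) = mex{1,1,0} = 2
G(7) = mex{2,0,1} = 3
G(8) = mex{3,1,0,0} = 2
G(9) = mex{2,0,1,1} = 3
G(10) = mex{3,1,0,0} = 2
G(11) = mex{2,2,1,1} = 0
G(12) = mex{0,3,2,0} = 1
G(13) = mex{1,2,3,1} = 0
G(14) = mex{0,3,2,2} = 1
G_A(14) = 1.
Pile B, S = {4, 5, 6, 7}:
n : 0 1 2 3 4 5 6 7
G : 0 0 0 0 1 1 1 1
G_B(7) = 1.
Combined Grundy value = 1 ⊕ 1 = 0.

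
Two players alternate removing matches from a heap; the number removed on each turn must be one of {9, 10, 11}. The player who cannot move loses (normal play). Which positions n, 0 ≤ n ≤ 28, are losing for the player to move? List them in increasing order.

0, 1, 2, 3, 4, 5, 6, 7, 8, 20, 21, 22, 23, 24, 25, 26, 27, 28

G(0) = 0
G(1) = mex{} = 0
G(2) = mex{} = 0
G(3) = mex{} = 0
G(4) = mex{} = 0
G(5) = mex{} = 0
G(6) = mex{} = 0
G(7) = mex{} = 0
G(8) = mex{} = 0
G(9) = mex{0} = 1
G(10) = mex{0,0} = 1
G(11) = mex{0,0,0} = 1
G(12) = mex{0,0,0} = 1
G(13) = mex{0,0,0} = 1
G(14) = mex{0,0,0} = 1
G(15) = mex{0,0,0} = 1
G(16) = mex{0,0,0} = 1
G(17) = mex{0,0,0} = 1
G(18) = mex{1,0,0} = 2
G(19) = mex{1,1,0} = 2
G(20) = mex{1,1,1} = 0
G(21) = mex{1,1,1} = 0
G(22) = mex{1,1,1} = 0
G(23) = mex{1,1,1} = 0
G(24) = mex{1,1,1} = 0
G(25) = mex{1,1,1} = 0
G(26) = mex{1,1,1} = 0
G(27) = mex{2,1,1} = 0
G(28) = mex{2,2,1} = 0
P-positions are exactly the n with G(n) = 0.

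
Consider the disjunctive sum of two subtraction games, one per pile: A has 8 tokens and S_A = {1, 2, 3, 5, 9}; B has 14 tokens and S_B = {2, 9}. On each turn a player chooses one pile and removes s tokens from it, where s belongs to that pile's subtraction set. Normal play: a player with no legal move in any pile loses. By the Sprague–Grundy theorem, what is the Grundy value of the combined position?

1

Pile A, S = {1, 2, 3, 5, 9}:
n : 0 1 2 3 4 5 6 7 8
G : 0 1 2 3 0 1 2 3 0
G_A(8) = 0.
Pile B, S = {2, 9}:
n :  0  1  2  3  4  5  6  7  8  9 10 11 12 13 14
G :  0  0  1  1  0  0  1  1  0  2  1  0  0  1  1
G_B(14) = 1.
Combined Grundy value = 0 ⊕ 1 = 1.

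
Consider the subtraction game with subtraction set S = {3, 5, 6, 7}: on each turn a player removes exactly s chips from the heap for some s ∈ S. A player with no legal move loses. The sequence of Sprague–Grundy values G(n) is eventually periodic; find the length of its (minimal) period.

n :  0  1  2  3  4  5  6  7  8  9 10 11 12 13 14 15 16 17 18 19 20 21
G :  0  0  0  1  1  1  2  2  2  3  0  0  0  1  1  1  2  2  2  3  0  0
G(n+10) = G(n) holds for n = 0,…,6 (a full window of length max(S) = 7), so the sequence is purely periodic with period 10.

10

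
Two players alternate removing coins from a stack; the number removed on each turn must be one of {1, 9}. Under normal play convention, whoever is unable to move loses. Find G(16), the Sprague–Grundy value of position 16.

0

G(0) = 0
G(1) = mex{0} = 1
G(2) = mex{1} = 0
G(3) = mex{0} = 1
G(4) = mex{1} = 0
G(5) = mex{0} = 1
G(6) = mex{1} = 0
G(7) = mex{0} = 1
G(8) = mex{1} = 0
G(9) = mex{0,0} = 1
G(10) = mex{1,1} = 0
G(11) = mex{0,0} = 1
G(12) = mex{1,1} = 0
G(13) = mex{0,0} = 1
G(14) = mex{1,1} = 0
G(15) = mex{0,0} = 1
G(16) = mex{1,1} = 0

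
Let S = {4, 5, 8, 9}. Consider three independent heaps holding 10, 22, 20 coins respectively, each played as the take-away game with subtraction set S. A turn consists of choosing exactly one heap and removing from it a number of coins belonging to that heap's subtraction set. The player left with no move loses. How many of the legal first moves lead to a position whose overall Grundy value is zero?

All heaps use S = {4, 5, 8, 9}:
G(0) = 0
G(1) = mex{} = 0
G(2) = mex{} = 0
G(3) = mex{} = 0
G(4) = mex{0} = 1
G(5) = mex{0,0} = 1
G(6) = mex{0,0} = 1
G(7) = mex{0,0} = 1
G(8) = mex{1,0,0} = 2
G(9) = mex{1,1,0,0} = 2
G(10) = mex{1,1,0,0} = 2
G(11) = mex{1,1,0,0} = 2
G(12) = mex{2,1,1,0} = 3
G(13) = mex{2,2,1,1} = 0
G(14) = mex{2,2,1,1} = 0
G(15) = mex{2,2,1,1} = 0
G(16) = mex{3,2,2,1} = 0
G(17) = mex{0,3,2,2} = 1
G(18) = mex{0,0,2,2} = 1
G(19) = mex{0,0,2,2} = 1
G(20) = mex{0,0,3,2} = 1
G(21) = mex{1,0,0,3} = 2
G(22) = mex{1,1,0,0} = 2
Heap A: G(10) = 2.
Heap B: G(22) = 2.
Heap C: G(20) = 1.
Combined Grundy value = 2 ⊕ 2 ⊕ 1 = 1.
A winning move leaves total XOR = 0, i.e. changes one component's Grundy value g to g ⊕ X where X is the current total.
Heap A: need g' = 2⊕1 = 3. Options: 10−4→G=1, 10−5→G=1, 10−8→G=0, 10−9→G=0. Hits: 0.
Heap B: need g' = 2⊕1 = 3. Options: 22−4→G=1, 22−5→G=1, 22−8→G=0, 22−9→G=0. Hits: 0.
Heap C: need g' = 1⊕1 = 0. Options: 20−4→G=0, 20−5→G=0, 20−8→G=3, 20−9→G=2. Hits: 2.

2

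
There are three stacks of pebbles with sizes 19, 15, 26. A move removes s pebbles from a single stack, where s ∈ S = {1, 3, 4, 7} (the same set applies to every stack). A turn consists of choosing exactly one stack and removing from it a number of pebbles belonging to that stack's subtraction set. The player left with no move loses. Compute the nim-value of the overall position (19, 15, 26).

All stacks use S = {1, 3, 4, 7}:
G(0) = 0
G(1) = mex{0} = 1
G(2) = mex{1} = 0
G(3) = mex{0,0} = 1
G(4) = mex{1,1,0} = 2
G(5) = mex{2,0,1} = 3
G(6) = mex{3,1,0} = 2
G(7) = mex{2,2,1,0} = 3
G(8) = mex{3,3,2,1} = 0
G(9) = mex{0,2,3,0} = 1
G(10) = mex{1,3,2,1} = 0
G(11) = mex{0,0,3,2} = 1
G(12) = mex{1,1,0,3} = 2
G(13) = mex{2,0,1,2} = 3
G(14) = mex{3,1,0,3} = 2
G(15) = mex{2,2,1,0} = 3
G(16) = mex{3,3,2,1} = 0
G(17) = mex{0,2,3,0} = 1
G(18) = mex{1,3,2,1} = 0
G(19) = mex{0,0,3,2} = 1
G(20) = mex{1,1,0,3} = 2
G(21) = mex{2,0,1,2} = 3
G(22) = mex{3,1,0,3} = 2
G(23) = mex{2,2,1,0} = 3
G(24) = mex{3,3,2,1} = 0
G(25) = mex{0,2,3,0} = 1
G(26) = mex{1,3,2,1} = 0
Stack A: G(19) = 1.
Stack B: G(15) = 3.
Stack C: G(26) = 0.
Combined Grundy value = 1 ⊕ 3 ⊕ 0 = 2.

2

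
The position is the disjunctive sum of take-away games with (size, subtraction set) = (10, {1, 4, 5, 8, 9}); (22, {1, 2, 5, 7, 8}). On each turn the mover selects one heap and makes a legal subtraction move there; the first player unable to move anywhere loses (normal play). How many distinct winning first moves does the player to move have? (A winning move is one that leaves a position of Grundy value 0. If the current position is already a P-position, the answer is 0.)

Heap A, S = {1, 4, 5, 8, 9}:
G(0) = 0
G(1) = mex{0} = 1
G(2) = mex{1} = 0
G(3) = mex{0} = 1
G(4) = mex{1,0} = 2
G(5) = mex{2,1,0} = 3
G(6) = mex{3,0,1} = 2
G(7) = mex{2,1,0} = 3
G(8) = mex{3,2,1,0} = 4
G(9) = mex{4,3,2,1,0} = 5
G(10) = mex{5,2,3,0,1} = 4
G_A(10) = 4.
Heap B, S = {1, 2, 5, 7, 8}:
n :  0  1  2  3  4  5  6  7  8  9 10 11 12 13 14 15 16 17 18 19 20 21 22
G :  0  1  2  0  1  2  0  1  2  0  1  2  0  1  2  0  1  2  0  1  2  0  1
G_B(22) = 1.
Combined Grundy value = 4 ⊕ 1 = 5.
A winning move leaves total XOR = 0, i.e. changes one component's Grundy value g to g ⊕ X where X is the current total.
Heap A: need g' = 4⊕5 = 1. Options: 10−1→G=5, 10−4→G=2, 10−5→G=3, 10−8→G=0, 10−9→G=1. Hits: 1.
Heap B: need g' = 1⊕5 = 4. Options: 22−1→G=0, 22−2→G=2, 22−5→G=2, 22−7→G=0, 22−8→G=2. Hits: 0.

1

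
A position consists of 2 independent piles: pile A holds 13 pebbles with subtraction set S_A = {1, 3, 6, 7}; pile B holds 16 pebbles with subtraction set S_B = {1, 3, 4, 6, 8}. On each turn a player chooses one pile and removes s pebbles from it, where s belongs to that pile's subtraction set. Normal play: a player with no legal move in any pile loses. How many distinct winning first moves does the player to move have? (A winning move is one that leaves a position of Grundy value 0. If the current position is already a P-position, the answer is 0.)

4

Pile A, S = {1, 3, 6, 7}:
n :  0  1  2  3  4  5  6  7  8  9 10 11 12 13
G :  0  1  0  1  0  1  2  3  2  3  2  3  0  1
G_A(13) = 1.
Pile B, S = {1, 3, 4, 6, 8}:
G(0) = 0
G(1) = mex{0} = 1
G(2) = mex{1} = 0
G(3) = mex{0,0} = 1
G(4) = mex{1,1,0} = 2
G(5) = mex{2,0,1} = 3
G(6) = mex{3,1,0,0} = 2
G(7) = mex{2,2,1,1} = 0
G(8) = mex{0,3,2,0,0} = 1
G(9) = mex{1,2,3,1,1} = 0
G(10) = mex{0,0,2,2,0} = 1
G(11) = mex{1,1,0,3,1} = 2
G(12) = mex{2,0,1,2,2} = 3
G(13) = mex{3,1,0,0,3} = 2
G(14) = mex{2,2,1,1,2} = 0
G(15) = mex{0,3,2,0,0} = 1
G(16) = mex{1,2,3,1,1} = 0
G_B(16) = 0.
Combined Grundy value = 1 ⊕ 0 = 1.
A winning move leaves total XOR = 0, i.e. changes one component's Grundy value g to g ⊕ X where X is the current total.
Pile A: need g' = 1⊕1 = 0. Options: 13−1→G=0, 13−3→G=2, 13−6→G=3, 13−7→G=2. Hits: 1.
Pile B: need g' = 0⊕1 = 1. Options: 16−1→G=1, 16−3→G=2, 16−4→G=3, 16−6→G=1, 16−8→G=1. Hits: 3.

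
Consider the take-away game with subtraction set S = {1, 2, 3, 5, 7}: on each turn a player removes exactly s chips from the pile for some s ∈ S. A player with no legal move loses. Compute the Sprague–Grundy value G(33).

1

G(0) = 0
G(1) = mex{0} = 1
G(2) = mex{1,0} = 2
G(3) = mex{2,1,0} = 3
G(4) = mex{3,2,1} = 0
G(5) = mex{0,3,2,0} = 1
G(6) = mex{1,0,3,1} = 2
G(7) = mex{2,1,0,2,0} = 3
G(8) = mex{3,2,1,3,1} = 0
G(9) = mex{0,3,2,0,2} = 1
G(10) = mex{1,0,3,1,3} = 2
G(11) = mex{2,1,0,2,0} = 3
G(12) = mex{3,2,1,3,1} = 0
G(13) = mex{0,3,2,0,2} = 1
G(14) = mex{1,0,3,1,3} = 2
G(15) = mex{2,1,0,2,0} = 3
G(16) = mex{3,2,1,3,1} = 0
G(17) = mex{0,3,2,0,2} = 1
G(18) = mex{1,0,3,1,3} = 2
G(19) = mex{2,1,0,2,0} = 3
G(20) = mex{3,2,1,3,1} = 0
G(21) = mex{0,3,2,0,2} = 1
G(22) = mex{1,0,3,1,3} = 2
G(23) = mex{2,1,0,2,0} = 3
G(24) = mex{3,2,1,3,1} = 0
G(25) = mex{0,3,2,0,2} = 1
G(26) = mex{1,0,3,1,3} = 2
G(27) = mex{2,1,0,2,0} = 3
G(28) = mex{3,2,1,3,1} = 0
G(29) = mex{0,3,2,0,2} = 1
G(30) = mex{1,0,3,1,3} = 2
G(31) = mex{2,1,0,2,0} = 3
G(32) = mex{3,2,1,3,1} = 0
G(33) = mex{0,3,2,0,2} = 1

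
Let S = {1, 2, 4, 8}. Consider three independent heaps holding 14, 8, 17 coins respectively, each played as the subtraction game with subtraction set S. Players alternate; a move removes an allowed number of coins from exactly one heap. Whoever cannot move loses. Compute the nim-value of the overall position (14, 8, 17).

All heaps use S = {1, 2, 4, 8}:
G(0) = 0
G(1) = mex{0} = 1
G(2) = mex{1,0} = 2
G(3) = mex{2,1} = 0
G(4) = mex{0,2,0} = 1
G(5) = mex{1,0,1} = 2
G(6) = mex{2,1,2} = 0
G(7) = mex{0,2,0} = 1
G(8) = mex{1,0,1,0} = 2
G(9) = mex{2,1,2,1} = 0
G(10) = mex{0,2,0,2} = 1
G(11) = mex{1,0,1,0} = 2
G(12) = mex{2,1,2,1} = 0
G(13) = mex{0,2,0,2} = 1
G(14) = mex{1,0,1,0} = 2
G(15) = mex{2,1,2,1} = 0
G(16) = mex{0,2,0,2} = 1
G(17) = mex{1,0,1,0} = 2
Heap A: G(14) = 2.
Heap B: G(8) = 2.
Heap C: G(17) = 2.
Combined Grundy value = 2 ⊕ 2 ⊕ 2 = 2.

2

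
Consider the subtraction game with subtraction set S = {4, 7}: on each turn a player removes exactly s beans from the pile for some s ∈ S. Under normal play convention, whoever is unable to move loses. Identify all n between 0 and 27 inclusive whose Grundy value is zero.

0, 1, 2, 3, 11, 12, 13, 14, 22, 23, 24, 25

G(0) = 0
G(1) = mex{} = 0
G(2) = mex{} = 0
G(3) = mex{} = 0
G(4) = mex{0} = 1
G(5) = mex{0} = 1
G(6) = mex{0} = 1
G(7) = mex{0,0} = 1
G(8) = mex{1,0} = 2
G(9) = mex{1,0} = 2
G(10) = mex{1,0} = 2
G(11) = mex{1,1} = 0
G(12) = mex{2,1} = 0
G(13) = mex{2,1} = 0
G(14) = mex{2,1} = 0
G(15) = mex{0,2} = 1
G(16) = mex{0,2} = 1
G(17) = mex{0,2} = 1
G(18) = mex{0,0} = 1
G(19) = mex{1,0} = 2
G(20) = mex{1,0} = 2
G(21) = mex{1,0} = 2
G(22) = mex{1,1} = 0
G(23) = mex{2,1} = 0
G(24) = mex{2,1} = 0
G(25) = mex{2,1} = 0
G(26) = mex{0,2} = 1
G(27) = mex{0,2} = 1
P-positions are exactly the n with G(n) = 0.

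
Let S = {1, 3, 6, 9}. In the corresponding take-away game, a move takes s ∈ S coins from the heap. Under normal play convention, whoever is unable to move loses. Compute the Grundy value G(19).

n :  0  1  2  3  4  5  6  7  8  9 10 11 12 13 14 15 16 17 18 19
G :  0  1  0  1  0  1  2  3  2  3  2  3  0  1  0  1  0  1  2  3

3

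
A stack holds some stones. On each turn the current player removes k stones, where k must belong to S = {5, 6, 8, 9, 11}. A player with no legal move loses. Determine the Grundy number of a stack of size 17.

G(0) = 0
G(1) = mex{} = 0
G(2) = mex{} = 0
G(3) = mex{} = 0
G(4) = mex{} = 0
G(5) = mex{0} = 1
G(6) = mex{0,0} = 1
G(7) = mex{0,0} = 1
G(8) = mex{0,0,0} = 1
G(9) = mex{0,0,0,0} = 1
G(10) = mex{1,0,0,0} = 2
G(11) = mex{1,1,0,0,0} = 2
G(12) = mex{1,1,0,0,0} = 2
G(13) = mex{1,1,1,0,0} = 2
G(14) = mex{1,1,1,1,0} = 2
G(15) = mex{2,1,1,1,0} = 3
G(16) = mex{2,2,1,1,1} = 0
G(17) = mex{2,2,1,1,1} = 0

0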